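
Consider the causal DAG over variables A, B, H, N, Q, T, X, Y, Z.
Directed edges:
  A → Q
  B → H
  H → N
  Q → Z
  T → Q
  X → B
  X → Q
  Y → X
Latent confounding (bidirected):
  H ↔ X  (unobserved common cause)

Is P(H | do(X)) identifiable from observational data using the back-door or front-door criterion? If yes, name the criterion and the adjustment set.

P(H|do(X)): frontdoor, adjust for {B}.

desc(X)\{X}={B,H,N,Q,Z}; candidates ⊆ {A,T,Y}.
X↔H: latent back-door arc(s) into X.
size 0: {}; under {} X still reaches {H,N,Y} ∋ H.
size 1: {A}, {T}, {Y}; under {A} X still reaches {H,N,Y} ∋ H.
size 2: {A,T}, {A,Y}, {T,Y}; under {A,T} X still reaches {H,N,Y} ∋ H.
X↔H cannot be blocked by any observed set — no back-door set.
{B}: (i) intercepts every directed X→H path; (ii) no back-door X→{B}; (iii) {X} blocks every back-door {B}→H. Front-door holds.
P(H|do(X)) = Σ_{B} P(B|X) Σ_{X'} P(H|B,X')P(X').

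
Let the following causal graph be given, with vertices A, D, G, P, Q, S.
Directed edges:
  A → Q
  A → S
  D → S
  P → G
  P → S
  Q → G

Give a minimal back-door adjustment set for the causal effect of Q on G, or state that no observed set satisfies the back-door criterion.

Q→G: minimal back-door set ∅.

desc(Q)\{Q}={G}; candidates ⊆ {A,D,P,S}.
∅: Q⊥G given ∅ in G with Q→· removed — back-door holds.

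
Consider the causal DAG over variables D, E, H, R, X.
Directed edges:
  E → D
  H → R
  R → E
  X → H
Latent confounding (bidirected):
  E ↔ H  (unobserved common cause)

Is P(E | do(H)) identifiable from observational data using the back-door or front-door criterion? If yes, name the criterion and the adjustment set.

P(E|do(H)): frontdoor, adjust for {R}.

desc(H)\{H}={D,E,R}; candidates ⊆ {X}.
H↔E: latent back-door arc(s) into H.
size 0: {}; under {} H still reaches {D,E,X} ∋ E.
size 1: {X}; under {X} H still reaches {D,E} ∋ E.
H↔E cannot be blocked by any observed set — no back-door set.
{R}: (i) intercepts every directed H→E path; (ii) no back-door H→{R}; (iii) {H} blocks every back-door {R}→E. Front-door holds.
P(E|do(H)) = Σ_{R} P(R|H) Σ_{H'} P(E|R,H')P(H').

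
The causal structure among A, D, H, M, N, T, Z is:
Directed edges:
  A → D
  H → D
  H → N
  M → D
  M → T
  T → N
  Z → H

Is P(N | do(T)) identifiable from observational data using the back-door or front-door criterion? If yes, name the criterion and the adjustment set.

P(N|do(T)): backdoor, adjust for ∅.

desc(T)\{T}={N}; candidates ⊆ {A,D,H,M,Z}.
∅: T⊥N given ∅ in G with T→· removed — back-door holds.
P(N|do(T)) = P(N|T) — no adjustment needed.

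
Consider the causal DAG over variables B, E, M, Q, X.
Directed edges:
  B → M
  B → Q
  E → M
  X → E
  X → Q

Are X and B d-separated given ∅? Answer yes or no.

Yes — X ⊥ B | ∅.

Bayes-Ball from X | ∅ reaches {E,M,Q}.
B ∉ reach(X|∅) ⇒ X ⊥ B | ∅.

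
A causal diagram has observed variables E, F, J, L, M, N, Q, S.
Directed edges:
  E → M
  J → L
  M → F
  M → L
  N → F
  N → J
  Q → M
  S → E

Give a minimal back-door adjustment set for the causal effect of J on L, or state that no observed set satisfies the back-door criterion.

desc(J)\{J}={L}; candidates ⊆ {E,F,M,N,Q,S}.
∅: J⊥L given ∅ in G with J→· removed — back-door holds.

J→L: minimal back-door set ∅.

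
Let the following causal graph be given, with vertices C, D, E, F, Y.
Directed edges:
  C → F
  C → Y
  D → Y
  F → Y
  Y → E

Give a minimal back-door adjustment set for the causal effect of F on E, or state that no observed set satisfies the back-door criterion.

desc(F)\{F}={E,Y}; candidates ⊆ {C,D}.
size 0: {}; under {} F still reaches {C,E,Y} ∋ E.
{C}: F⊥E given {C} in G with F→· removed — back-door holds.

F→E: minimal back-door set {C}.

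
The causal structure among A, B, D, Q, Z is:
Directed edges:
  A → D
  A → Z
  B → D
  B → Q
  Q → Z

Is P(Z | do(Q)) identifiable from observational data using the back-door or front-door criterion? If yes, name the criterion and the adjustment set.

P(Z|do(Q)): backdoor, adjust for ∅.

desc(Q)\{Q}={Z}; candidates ⊆ {A,B,D}.
∅: Q⊥Z given ∅ in G with Q→· removed — back-door holds.
P(Z|do(Q)) = P(Z|Q) — no adjustment needed.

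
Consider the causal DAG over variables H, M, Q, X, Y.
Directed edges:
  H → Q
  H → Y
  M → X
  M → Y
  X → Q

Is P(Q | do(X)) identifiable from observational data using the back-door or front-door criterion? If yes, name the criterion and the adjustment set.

P(Q|do(X)): backdoor, adjust for ∅.

desc(X)\{X}={Q}; candidates ⊆ {H,M,Y}.
∅: X⊥Q given ∅ in G with X→· removed — back-door holds.
P(Q|do(X)) = P(Q|X) — no adjustment needed.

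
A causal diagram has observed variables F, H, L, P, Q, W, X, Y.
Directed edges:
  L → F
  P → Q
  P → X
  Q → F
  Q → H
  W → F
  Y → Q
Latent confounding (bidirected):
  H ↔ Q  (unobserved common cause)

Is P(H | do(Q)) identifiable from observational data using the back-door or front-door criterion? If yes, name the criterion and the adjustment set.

desc(Q)\{Q}={F,H}; candidates ⊆ {L,P,W,X,Y}.
Q↔H: latent back-door arc(s) into Q.
size 0: {}; under {} Q still reaches {H,P,X,Y} ∋ H.
size 1: {L}, {P}, {W} …(+2); under {L} Q still reaches {H,P,X,Y} ∋ H.
size 2: {L,P}, {L,W}, {L,X} …(+7); under {L,P} Q still reaches {H,Y} ∋ H.
Q↔H cannot be blocked by any observed set — no back-door set.
No mediator lies on a directed Q→…→H path.
Neither criterion identifies P(H|do(Q)) in this graph.

P(H|do(Q)): not identifiable (no BD/FD set).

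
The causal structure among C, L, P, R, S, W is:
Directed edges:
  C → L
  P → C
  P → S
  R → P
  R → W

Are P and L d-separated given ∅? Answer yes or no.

No — P and L are d-connected given ∅.

Bayes-Ball from P | ∅ reaches {C,L,R,S,W}.
L ∈ reach(P|∅) ⇒ P ⊥̸ L | ∅.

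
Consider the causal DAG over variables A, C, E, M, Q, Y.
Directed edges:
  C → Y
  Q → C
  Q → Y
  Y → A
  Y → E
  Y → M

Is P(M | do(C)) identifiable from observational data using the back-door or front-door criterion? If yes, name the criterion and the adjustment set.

desc(C)\{C}={A,E,M,Y}; candidates ⊆ {Q}.
size 0: {}; under {} C still reaches {A,E,M,Q,Y} ∋ M.
{Q}: C⊥M given {Q} in G with C→· removed — back-door holds.
P(M|do(C)) = Σ_{Q} P(M|C,Q)·P(Q).

P(M|do(C)): backdoor, adjust for {Q}.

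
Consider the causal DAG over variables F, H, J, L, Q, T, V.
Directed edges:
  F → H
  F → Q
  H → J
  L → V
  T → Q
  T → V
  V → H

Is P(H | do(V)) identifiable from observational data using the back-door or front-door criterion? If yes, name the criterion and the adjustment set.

P(H|do(V)): backdoor, adjust for ∅.

desc(V)\{V}={H,J}; candidates ⊆ {F,L,Q,T}.
∅: V⊥H given ∅ in G with V→· removed — back-door holds.
P(H|do(V)) = P(H|V) — no adjustment needed.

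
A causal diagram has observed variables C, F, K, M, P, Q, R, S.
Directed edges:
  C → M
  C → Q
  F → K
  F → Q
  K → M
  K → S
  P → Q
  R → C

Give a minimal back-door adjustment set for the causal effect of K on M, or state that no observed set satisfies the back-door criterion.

K→M: minimal back-door set ∅.

desc(K)\{K}={M,S}; candidates ⊆ {C,F,P,Q,R}.
∅: K⊥M given ∅ in G with K→· removed — back-door holds.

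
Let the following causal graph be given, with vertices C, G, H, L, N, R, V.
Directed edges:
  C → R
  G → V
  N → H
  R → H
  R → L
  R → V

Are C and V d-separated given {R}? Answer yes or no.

Yes — C ⊥ V | {R}.

Bayes-Ball from C | {R} reaches ∅.
V ∉ reach(C|{R}) ⇒ C ⊥ V | {R}.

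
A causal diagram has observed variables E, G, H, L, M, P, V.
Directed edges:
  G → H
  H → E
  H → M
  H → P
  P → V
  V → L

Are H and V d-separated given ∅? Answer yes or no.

Bayes-Ball from H | ∅ reaches {E,G,L,M,P,V}.
V ∈ reach(H|∅) ⇒ H ⊥̸ V | ∅.

No — H and V are d-connected given ∅.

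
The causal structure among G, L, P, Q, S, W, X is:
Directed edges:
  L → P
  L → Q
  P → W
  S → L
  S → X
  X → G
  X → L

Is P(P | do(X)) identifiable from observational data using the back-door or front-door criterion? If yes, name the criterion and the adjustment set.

P(P|do(X)): backdoor, adjust for {S}.

desc(X)\{X}={G,L,P,Q,W}; candidates ⊆ {S}.
size 0: {}; under {} X still reaches {L,P,Q,S,W} ∋ P.
{S}: X⊥P given {S} in G with X→· removed — back-door holds.
P(P|do(X)) = Σ_{S} P(P|X,S)·P(S).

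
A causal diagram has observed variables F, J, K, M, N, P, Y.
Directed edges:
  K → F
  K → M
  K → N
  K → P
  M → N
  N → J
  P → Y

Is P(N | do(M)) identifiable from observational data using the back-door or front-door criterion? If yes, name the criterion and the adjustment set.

P(N|do(M)): backdoor, adjust for {K}.

desc(M)\{M}={J,N}; candidates ⊆ {F,K,P,Y}.
size 0: {}; under {} M still reaches {F,J,K,N,P,Y} ∋ N.
{K}: M⊥N given {K} in G with M→· removed — back-door holds.
P(N|do(M)) = Σ_{K} P(N|M,K)·P(K).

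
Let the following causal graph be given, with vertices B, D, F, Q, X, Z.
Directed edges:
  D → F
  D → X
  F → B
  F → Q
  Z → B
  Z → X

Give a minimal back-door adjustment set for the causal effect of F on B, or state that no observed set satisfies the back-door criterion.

desc(F)\{F}={B,Q}; candidates ⊆ {D,X,Z}.
∅: F⊥B given ∅ in G with F→· removed — back-door holds.

F→B: minimal back-door set ∅.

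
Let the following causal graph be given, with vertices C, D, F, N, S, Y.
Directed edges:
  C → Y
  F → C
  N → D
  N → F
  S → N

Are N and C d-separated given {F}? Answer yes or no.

Yes — N ⊥ C | {F}.

Bayes-Ball from N | {F} reaches {D,S}.
C ∉ reach(N|{F}) ⇒ N ⊥ C | {F}.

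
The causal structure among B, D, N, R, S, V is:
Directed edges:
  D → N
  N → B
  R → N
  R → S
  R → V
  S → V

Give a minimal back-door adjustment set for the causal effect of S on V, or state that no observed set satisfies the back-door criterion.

S→V: minimal back-door set {R}.

desc(S)\{S}={V}; candidates ⊆ {B,D,N,R}.
size 0: {}; under {} S still reaches {B,N,R,V} ∋ V.
{R}: S⊥V given {R} in G with S→· removed — back-door holds.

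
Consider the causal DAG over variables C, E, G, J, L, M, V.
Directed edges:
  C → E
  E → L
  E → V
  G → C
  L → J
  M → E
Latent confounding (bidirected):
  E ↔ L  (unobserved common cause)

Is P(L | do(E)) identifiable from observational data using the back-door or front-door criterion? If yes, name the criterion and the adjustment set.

desc(E)\{E}={J,L,V}; candidates ⊆ {C,G,M}.
E↔L: latent back-door arc(s) into E.
size 0: {}; under {} E still reaches {C,G,J,L,M} ∋ L.
size 1: {C}, {G}, {M}; under {C} E still reaches {J,L,M} ∋ L.
size 2: {C,G}, {C,M}, {G,M}; under {C,G} E still reaches {J,L,M} ∋ L.
E↔L cannot be blocked by any observed set — no back-door set.
No mediator lies on a directed E→…→L path.
Neither criterion identifies P(L|do(E)) in this graph.

P(L|do(E)): not identifiable (no BD/FD set).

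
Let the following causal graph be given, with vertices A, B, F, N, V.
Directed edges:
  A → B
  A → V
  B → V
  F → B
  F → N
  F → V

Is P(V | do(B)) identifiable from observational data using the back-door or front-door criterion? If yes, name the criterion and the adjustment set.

P(V|do(B)): backdoor, adjust for {A, F}.

desc(B)\{B}={V}; candidates ⊆ {A,F,N}.
size 0: {}; under {} B still reaches {A,F,N,V} ∋ V.
size 1: {A}, {F}, {N}; under {A} B still reaches {F,N,V} ∋ V.
{A,F}: B⊥V given {A,F} in G with B→· removed — back-door holds.
P(V|do(B)) = Σ_{A,F} P(V|B,A,F)·P(A,F).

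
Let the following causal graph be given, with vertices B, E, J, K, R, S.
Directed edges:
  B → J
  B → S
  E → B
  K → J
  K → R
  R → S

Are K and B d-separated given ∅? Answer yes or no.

Yes — K ⊥ B | ∅.

Bayes-Ball from K | ∅ reaches {J,R,S}.
B ∉ reach(K|∅) ⇒ K ⊥ B | ∅.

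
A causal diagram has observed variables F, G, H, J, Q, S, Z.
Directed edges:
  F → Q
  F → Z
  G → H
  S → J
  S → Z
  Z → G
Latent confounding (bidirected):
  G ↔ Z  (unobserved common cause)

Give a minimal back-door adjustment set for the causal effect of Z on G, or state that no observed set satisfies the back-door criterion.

Z→G: no observed back-door set.

desc(Z)\{Z}={G,H}; candidates ⊆ {F,J,Q,S}.
Z↔G: latent back-door arc(s) into Z.
size 0: {}; under {} Z still reaches {F,G,H,J,Q,S} ∋ G.
size 1: {F}, {J}, {Q} …(+1); under {F} Z still reaches {G,H,J,S} ∋ G.
size 2: {F,J}, {F,Q}, {F,S} …(+3); under {F,J} Z still reaches {G,H,S} ∋ G.
Z↔G cannot be blocked by any observed set — no back-door set.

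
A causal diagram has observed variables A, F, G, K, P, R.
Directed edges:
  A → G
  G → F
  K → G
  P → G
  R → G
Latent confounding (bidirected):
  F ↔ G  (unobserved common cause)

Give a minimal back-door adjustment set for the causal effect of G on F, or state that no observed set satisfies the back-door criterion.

desc(G)\{G}={F}; candidates ⊆ {A,K,P,R}.
G↔F: latent back-door arc(s) into G.
size 0: {}; under {} G still reaches {A,F,K,P,R} ∋ F.
size 1: {A}, {K}, {P} …(+1); under {A} G still reaches {F,K,P,R} ∋ F.
size 2: {A,K}, {A,P}, {A,R} …(+3); under {A,K} G still reaches {F,P,R} ∋ F.
G↔F cannot be blocked by any observed set — no back-door set.

G→F: no observed back-door set.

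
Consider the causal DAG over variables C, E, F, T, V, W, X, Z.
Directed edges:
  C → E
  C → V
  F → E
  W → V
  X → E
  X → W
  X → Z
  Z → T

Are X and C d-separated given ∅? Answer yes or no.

Yes — X ⊥ C | ∅.

Bayes-Ball from X | ∅ reaches {E,T,V,W,Z}.
C ∉ reach(X|∅) ⇒ X ⊥ C | ∅.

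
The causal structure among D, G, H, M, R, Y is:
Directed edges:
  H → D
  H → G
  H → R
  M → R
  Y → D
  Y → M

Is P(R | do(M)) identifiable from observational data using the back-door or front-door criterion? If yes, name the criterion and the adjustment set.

P(R|do(M)): backdoor, adjust for ∅.

desc(M)\{M}={R}; candidates ⊆ {D,G,H,Y}.
∅: M⊥R given ∅ in G with M→· removed — back-door holds.
P(R|do(M)) = P(R|M) — no adjustment needed.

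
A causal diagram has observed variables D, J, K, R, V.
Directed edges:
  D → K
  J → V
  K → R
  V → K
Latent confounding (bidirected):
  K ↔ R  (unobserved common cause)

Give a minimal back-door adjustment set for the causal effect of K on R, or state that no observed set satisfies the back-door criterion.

desc(K)\{K}={R}; candidates ⊆ {D,J,V}.
K↔R: latent back-door arc(s) into K.
size 0: {}; under {} K still reaches {D,J,R,V} ∋ R.
size 1: {D}, {J}, {V}; under {D} K still reaches {J,R,V} ∋ R.
size 2: {D,J}, {D,V}, {J,V}; under {D,J} K still reaches {R,V} ∋ R.
K↔R cannot be blocked by any observed set — no back-door set.

K→R: no observed back-door set.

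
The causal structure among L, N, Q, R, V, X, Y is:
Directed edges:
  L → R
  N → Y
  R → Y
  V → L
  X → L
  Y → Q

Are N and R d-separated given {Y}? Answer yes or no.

Bayes-Ball from N | {Y} reaches {L,R,V,X}.
R ∈ reach(N|{Y}) ⇒ N ⊥̸ R | {Y}.

No — N and R are d-connected given {Y}.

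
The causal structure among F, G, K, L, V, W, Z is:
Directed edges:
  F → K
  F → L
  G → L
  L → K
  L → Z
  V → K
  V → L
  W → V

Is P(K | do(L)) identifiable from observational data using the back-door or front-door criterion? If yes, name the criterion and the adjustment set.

desc(L)\{L}={K,Z}; candidates ⊆ {F,G,V,W}.
size 0: {}; under {} L still reaches {F,G,K,V,W} ∋ K.
size 1: {F}, {G}, {V} …(+1); under {F} L still reaches {G,K,V,W} ∋ K.
{F,V}: L⊥K given {F,V} in G with L→· removed — back-door holds.
P(K|do(L)) = Σ_{F,V} P(K|L,F,V)·P(F,V).

P(K|do(L)): backdoor, adjust for {F, V}.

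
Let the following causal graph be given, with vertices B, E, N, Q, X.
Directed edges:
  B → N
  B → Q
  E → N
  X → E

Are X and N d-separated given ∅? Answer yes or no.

No — X and N are d-connected given ∅.

Bayes-Ball from X | ∅ reaches {E,N}.
N ∈ reach(X|∅) ⇒ X ⊥̸ N | ∅.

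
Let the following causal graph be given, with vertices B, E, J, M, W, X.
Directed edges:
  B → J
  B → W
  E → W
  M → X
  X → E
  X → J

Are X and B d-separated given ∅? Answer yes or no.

Bayes-Ball from X | ∅ reaches {E,J,M,W}.
B ∉ reach(X|∅) ⇒ X ⊥ B | ∅.

Yes — X ⊥ B | ∅.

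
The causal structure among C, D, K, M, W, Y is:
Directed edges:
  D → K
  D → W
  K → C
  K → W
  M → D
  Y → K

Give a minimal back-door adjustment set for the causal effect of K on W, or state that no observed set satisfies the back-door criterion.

K→W: minimal back-door set {D}.

desc(K)\{K}={C,W}; candidates ⊆ {D,M,Y}.
size 0: {}; under {} K still reaches {D,M,W,Y} ∋ W.
{D}: K⊥W given {D} in G with K→· removed — back-door holds.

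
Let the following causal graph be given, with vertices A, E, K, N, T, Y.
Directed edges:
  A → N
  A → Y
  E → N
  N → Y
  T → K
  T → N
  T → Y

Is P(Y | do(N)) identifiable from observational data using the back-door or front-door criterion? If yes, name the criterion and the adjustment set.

desc(N)\{N}={Y}; candidates ⊆ {A,E,K,T}.
size 0: {}; under {} N still reaches {A,E,K,T,Y} ∋ Y.
size 1: {A}, {E}, {K} …(+1); under {A} N still reaches {E,K,T,Y} ∋ Y.
{A,T}: N⊥Y given {A,T} in G with N→· removed — back-door holds.
P(Y|do(N)) = Σ_{A,T} P(Y|N,A,T)·P(A,T).

P(Y|do(N)): backdoor, adjust for {A, T}.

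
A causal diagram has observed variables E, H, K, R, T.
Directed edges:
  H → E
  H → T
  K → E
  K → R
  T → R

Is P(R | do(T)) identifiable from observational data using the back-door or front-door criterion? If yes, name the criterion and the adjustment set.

P(R|do(T)): backdoor, adjust for ∅.

desc(T)\{T}={R}; candidates ⊆ {E,H,K}.
∅: T⊥R given ∅ in G with T→· removed — back-door holds.
P(R|do(T)) = P(R|T) — no adjustment needed.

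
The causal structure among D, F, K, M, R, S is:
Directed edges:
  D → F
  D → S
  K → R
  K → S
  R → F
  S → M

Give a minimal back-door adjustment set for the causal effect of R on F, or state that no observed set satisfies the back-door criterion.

R→F: minimal back-door set ∅.

desc(R)\{R}={F}; candidates ⊆ {D,K,M,S}.
∅: R⊥F given ∅ in G with R→· removed — back-door holds.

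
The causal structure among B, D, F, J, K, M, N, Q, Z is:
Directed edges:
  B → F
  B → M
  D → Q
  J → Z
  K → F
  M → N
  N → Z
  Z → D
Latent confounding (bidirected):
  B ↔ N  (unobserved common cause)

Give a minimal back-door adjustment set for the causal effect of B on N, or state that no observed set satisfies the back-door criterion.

desc(B)\{B}={D,F,M,N,Q,Z}; candidates ⊆ {J,K}.
B↔N: latent back-door arc(s) into B.
size 0: {}; under {} B still reaches {D,N,Q,Z} ∋ N.
size 1: {J}, {K}; under {J} B still reaches {D,N,Q,Z} ∋ N.
size 2: {J,K}; under {J,K} B still reaches {D,N,Q,Z} ∋ N.
B↔N cannot be blocked by any observed set — no back-door set.

B→N: no observed back-door set.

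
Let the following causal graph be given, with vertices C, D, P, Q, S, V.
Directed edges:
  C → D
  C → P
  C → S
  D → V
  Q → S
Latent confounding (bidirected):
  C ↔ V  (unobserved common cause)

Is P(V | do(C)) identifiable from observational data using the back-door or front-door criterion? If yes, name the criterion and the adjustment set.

desc(C)\{C}={D,P,S,V}; candidates ⊆ {Q}.
C↔V: latent back-door arc(s) into C.
size 0: {}; under {} C still reaches {V} ∋ V.
size 1: {Q}; under {Q} C still reaches {V} ∋ V.
C↔V cannot be blocked by any observed set — no back-door set.
{D}: (i) intercepts every directed C→V path; (ii) no back-door C→{D}; (iii) {C} blocks every back-door {D}→V. Front-door holds.
P(V|do(C)) = Σ_{D} P(D|C) Σ_{C'} P(V|D,C')P(C').

P(V|do(C)): frontdoor, adjust for {D}.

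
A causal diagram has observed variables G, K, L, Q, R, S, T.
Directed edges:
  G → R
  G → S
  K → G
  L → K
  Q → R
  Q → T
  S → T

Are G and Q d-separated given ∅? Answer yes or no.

Bayes-Ball from G | ∅ reaches {K,L,R,S,T}.
Q ∉ reach(G|∅) ⇒ G ⊥ Q | ∅.

Yes — G ⊥ Q | ∅.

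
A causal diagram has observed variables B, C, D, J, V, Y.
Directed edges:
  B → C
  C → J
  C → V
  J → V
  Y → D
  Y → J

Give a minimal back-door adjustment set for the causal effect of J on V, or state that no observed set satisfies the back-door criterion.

J→V: minimal back-door set {C}.

desc(J)\{J}={V}; candidates ⊆ {B,C,D,Y}.
size 0: {}; under {} J still reaches {B,C,D,V,Y} ∋ V.
{C}: J⊥V given {C} in G with J→· removed — back-door holds.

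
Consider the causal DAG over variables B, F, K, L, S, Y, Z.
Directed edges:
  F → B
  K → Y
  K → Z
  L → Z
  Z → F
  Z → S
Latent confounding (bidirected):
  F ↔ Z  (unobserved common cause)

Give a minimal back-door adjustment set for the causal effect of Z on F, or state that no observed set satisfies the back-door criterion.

desc(Z)\{Z}={B,F,S}; candidates ⊆ {K,L,Y}.
Z↔F: latent back-door arc(s) into Z.
size 0: {}; under {} Z still reaches {B,F,K,L,Y} ∋ F.
size 1: {K}, {L}, {Y}; under {K} Z still reaches {B,F,L} ∋ F.
size 2: {K,L}, {K,Y}, {L,Y}; under {K,L} Z still reaches {B,F} ∋ F.
Z↔F cannot be blocked by any observed set — no back-door set.

Z→F: no observed back-door set.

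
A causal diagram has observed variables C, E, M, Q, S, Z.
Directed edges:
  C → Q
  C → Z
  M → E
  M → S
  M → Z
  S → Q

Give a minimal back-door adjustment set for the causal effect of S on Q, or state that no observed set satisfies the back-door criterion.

S→Q: minimal back-door set ∅.

desc(S)\{S}={Q}; candidates ⊆ {C,E,M,Z}.
∅: S⊥Q given ∅ in G with S→· removed — back-door holds.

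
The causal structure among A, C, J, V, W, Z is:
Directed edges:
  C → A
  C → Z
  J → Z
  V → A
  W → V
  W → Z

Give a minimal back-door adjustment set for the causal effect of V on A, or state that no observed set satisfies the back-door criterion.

V→A: minimal back-door set ∅.

desc(V)\{V}={A}; candidates ⊆ {C,J,W,Z}.
∅: V⊥A given ∅ in G with V→· removed — back-door holds.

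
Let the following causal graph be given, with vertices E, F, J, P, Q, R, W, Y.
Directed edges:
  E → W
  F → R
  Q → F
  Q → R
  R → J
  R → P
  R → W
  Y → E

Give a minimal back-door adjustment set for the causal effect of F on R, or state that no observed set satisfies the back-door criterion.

F→R: minimal back-door set {Q}.

desc(F)\{F}={J,P,R,W}; candidates ⊆ {E,Q,Y}.
size 0: {}; under {} F still reaches {J,P,Q,R,W} ∋ R.
{Q}: F⊥R given {Q} in G with F→· removed — back-door holds.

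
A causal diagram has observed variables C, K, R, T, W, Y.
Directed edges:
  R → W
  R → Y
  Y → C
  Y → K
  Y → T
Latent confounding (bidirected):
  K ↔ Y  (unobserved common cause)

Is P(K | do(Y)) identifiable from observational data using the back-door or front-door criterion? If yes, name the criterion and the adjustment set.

desc(Y)\{Y}={C,K,T}; candidates ⊆ {R,W}.
Y↔K: latent back-door arc(s) into Y.
size 0: {}; under {} Y still reaches {K,R,W} ∋ K.
size 1: {R}, {W}; under {R} Y still reaches {K} ∋ K.
size 2: {R,W}; under {R,W} Y still reaches {K} ∋ K.
Y↔K cannot be blocked by any observed set — no back-door set.
No mediator lies on a directed Y→…→K path.
Neither criterion identifies P(K|do(Y)) in this graph.

P(K|do(Y)): not identifiable (no BD/FD set).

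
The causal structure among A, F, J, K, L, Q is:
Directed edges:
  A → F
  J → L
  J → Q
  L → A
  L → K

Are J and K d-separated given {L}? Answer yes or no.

Yes — J ⊥ K | {L}.

Bayes-Ball from J | {L} reaches {Q}.
K ∉ reach(J|{L}) ⇒ J ⊥ K | {L}.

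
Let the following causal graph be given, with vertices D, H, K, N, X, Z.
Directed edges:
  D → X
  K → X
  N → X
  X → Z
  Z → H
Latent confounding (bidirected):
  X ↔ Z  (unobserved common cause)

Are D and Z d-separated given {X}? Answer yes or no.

No — D and Z are d-connected given {X}.

Bayes-Ball from D | {X} reaches {H,K,N,Z}.
Z ∈ reach(D|{X}) ⇒ D ⊥̸ Z | {X}.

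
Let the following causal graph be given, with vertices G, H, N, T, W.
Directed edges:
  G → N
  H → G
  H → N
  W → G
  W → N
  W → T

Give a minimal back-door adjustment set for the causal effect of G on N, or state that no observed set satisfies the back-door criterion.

G→N: minimal back-door set {H, W}.

desc(G)\{G}={N}; candidates ⊆ {H,T,W}.
size 0: {}; under {} G still reaches {H,N,T,W} ∋ N.
size 1: {H}, {T}, {W}; under {H} G still reaches {N,T,W} ∋ N.
{H,W}: G⊥N given {H,W} in G with G→· removed — back-door holds.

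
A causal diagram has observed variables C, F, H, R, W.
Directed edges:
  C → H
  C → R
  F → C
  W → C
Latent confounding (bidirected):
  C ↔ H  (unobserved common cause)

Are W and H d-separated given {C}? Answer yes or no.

No — W and H are d-connected given {C}.

Bayes-Ball from W | {C} reaches {F,H}.
H ∈ reach(W|{C}) ⇒ W ⊥̸ H | {C}.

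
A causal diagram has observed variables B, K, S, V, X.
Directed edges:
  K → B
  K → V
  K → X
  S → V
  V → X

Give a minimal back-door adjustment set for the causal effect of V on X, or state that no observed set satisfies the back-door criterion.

desc(V)\{V}={X}; candidates ⊆ {B,K,S}.
size 0: {}; under {} V still reaches {B,K,S,X} ∋ X.
{K}: V⊥X given {K} in G with V→· removed — back-door holds.

V→X: minimal back-door set {K}.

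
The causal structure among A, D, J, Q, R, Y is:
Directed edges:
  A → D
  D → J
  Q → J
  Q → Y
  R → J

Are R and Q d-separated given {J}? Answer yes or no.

No — R and Q are d-connected given {J}.

Bayes-Ball from R | {J} reaches {A,D,Q,Y}.
Q ∈ reach(R|{J}) ⇒ R ⊥̸ Q | {J}.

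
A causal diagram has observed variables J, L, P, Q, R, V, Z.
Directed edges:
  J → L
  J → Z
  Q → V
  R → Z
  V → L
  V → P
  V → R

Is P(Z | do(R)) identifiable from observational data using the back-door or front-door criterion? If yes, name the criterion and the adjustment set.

desc(R)\{R}={Z}; candidates ⊆ {J,L,P,Q,V}.
∅: R⊥Z given ∅ in G with R→· removed — back-door holds.
P(Z|do(R)) = P(Z|R) — no adjustment needed.

P(Z|do(R)): backdoor, adjust for ∅.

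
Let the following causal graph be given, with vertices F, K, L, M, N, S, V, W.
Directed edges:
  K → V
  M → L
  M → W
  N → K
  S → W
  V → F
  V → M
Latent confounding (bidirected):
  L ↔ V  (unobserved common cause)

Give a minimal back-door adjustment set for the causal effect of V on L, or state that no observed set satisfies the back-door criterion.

V→L: no observed back-door set.

desc(V)\{V}={F,L,M,W}; candidates ⊆ {K,N,S}.
V↔L: latent back-door arc(s) into V.
size 0: {}; under {} V still reaches {K,L,N} ∋ L.
size 1: {K}, {N}, {S}; under {K} V still reaches {L} ∋ L.
size 2: {K,N}, {K,S}, {N,S}; under {K,N} V still reaches {L} ∋ L.
V↔L cannot be blocked by any observed set — no back-door set.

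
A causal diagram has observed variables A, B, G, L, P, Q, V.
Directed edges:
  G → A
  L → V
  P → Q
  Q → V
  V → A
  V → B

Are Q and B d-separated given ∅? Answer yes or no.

No — Q and B are d-connected given ∅.

Bayes-Ball from Q | ∅ reaches {A,B,P,V}.
B ∈ reach(Q|∅) ⇒ Q ⊥̸ B | ∅.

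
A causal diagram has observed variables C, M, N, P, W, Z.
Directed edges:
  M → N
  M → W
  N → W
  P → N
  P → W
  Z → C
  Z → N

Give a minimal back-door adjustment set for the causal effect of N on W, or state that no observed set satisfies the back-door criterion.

N→W: minimal back-door set {M, P}.

desc(N)\{N}={W}; candidates ⊆ {C,M,P,Z}.
size 0: {}; under {} N still reaches {C,M,P,W,Z} ∋ W.
size 1: {C}, {M}, {P} …(+1); under {C} N still reaches {M,P,W,Z} ∋ W.
{M,P}: N⊥W given {M,P} in G with N→· removed — back-door holds.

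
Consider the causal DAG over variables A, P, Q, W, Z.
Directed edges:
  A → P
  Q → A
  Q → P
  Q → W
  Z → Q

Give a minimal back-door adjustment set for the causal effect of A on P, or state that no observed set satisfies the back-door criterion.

A→P: minimal back-door set {Q}.

desc(A)\{A}={P}; candidates ⊆ {Q,W,Z}.
size 0: {}; under {} A still reaches {P,Q,W,Z} ∋ P.
{Q}: A⊥P given {Q} in G with A→· removed — back-door holds.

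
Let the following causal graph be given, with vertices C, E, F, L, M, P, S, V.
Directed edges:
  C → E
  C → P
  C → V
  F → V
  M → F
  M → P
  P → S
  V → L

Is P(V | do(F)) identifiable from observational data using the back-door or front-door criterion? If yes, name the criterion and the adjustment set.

desc(F)\{F}={L,V}; candidates ⊆ {C,E,M,P,S}.
∅: F⊥V given ∅ in G with F→· removed — back-door holds.
P(V|do(F)) = P(V|F) — no adjustment needed.

P(V|do(F)): backdoor, adjust for ∅.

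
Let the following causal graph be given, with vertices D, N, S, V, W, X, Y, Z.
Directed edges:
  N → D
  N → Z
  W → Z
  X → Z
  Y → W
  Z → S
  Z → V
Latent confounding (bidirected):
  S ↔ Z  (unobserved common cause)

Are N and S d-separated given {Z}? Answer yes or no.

No — N and S are d-connected given {Z}.

Bayes-Ball from N | {Z} reaches {D,S,W,X,Y}.
S ∈ reach(N|{Z}) ⇒ N ⊥̸ S | {Z}.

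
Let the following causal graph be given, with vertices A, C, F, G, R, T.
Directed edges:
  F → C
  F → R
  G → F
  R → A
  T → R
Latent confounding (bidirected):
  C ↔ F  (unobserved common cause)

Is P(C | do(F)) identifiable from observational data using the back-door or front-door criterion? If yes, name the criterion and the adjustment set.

desc(F)\{F}={A,C,R}; candidates ⊆ {G,T}.
F↔C: latent back-door arc(s) into F.
size 0: {}; under {} F still reaches {C,G} ∋ C.
size 1: {G}, {T}; under {G} F still reaches {C} ∋ C.
size 2: {G,T}; under {G,T} F still reaches {C} ∋ C.
F↔C cannot be blocked by any observed set — no back-door set.
No mediator lies on a directed F→…→C path.
Neither criterion identifies P(C|do(F)) in this graph.

P(C|do(F)): not identifiable (no BD/FD set).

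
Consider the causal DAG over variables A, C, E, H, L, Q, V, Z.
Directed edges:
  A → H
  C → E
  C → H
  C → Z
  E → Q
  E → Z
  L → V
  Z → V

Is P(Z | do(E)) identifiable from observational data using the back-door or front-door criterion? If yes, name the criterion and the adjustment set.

desc(E)\{E}={Q,V,Z}; candidates ⊆ {A,C,H,L}.
size 0: {}; under {} E still reaches {C,H,V,Z} ∋ Z.
{C}: E⊥Z given {C} in G with E→· removed — back-door holds.
P(Z|do(E)) = Σ_{C} P(Z|E,C)·P(C).

P(Z|do(E)): backdoor, adjust for {C}.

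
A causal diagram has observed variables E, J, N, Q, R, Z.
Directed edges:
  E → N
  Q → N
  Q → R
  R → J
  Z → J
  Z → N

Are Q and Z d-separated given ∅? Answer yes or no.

Yes — Q ⊥ Z | ∅.

Bayes-Ball from Q | ∅ reaches {J,N,R}.
Z ∉ reach(Q|∅) ⇒ Q ⊥ Z | ∅.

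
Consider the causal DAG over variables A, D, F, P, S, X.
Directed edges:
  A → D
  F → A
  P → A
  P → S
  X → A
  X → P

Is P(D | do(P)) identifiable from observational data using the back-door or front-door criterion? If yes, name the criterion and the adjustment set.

desc(P)\{P}={A,D,S}; candidates ⊆ {F,X}.
size 0: {}; under {} P still reaches {A,D,X} ∋ D.
{X}: P⊥D given {X} in G with P→· removed — back-door holds.
P(D|do(P)) = Σ_{X} P(D|P,X)·P(X).

P(D|do(P)): backdoor, adjust for {X}.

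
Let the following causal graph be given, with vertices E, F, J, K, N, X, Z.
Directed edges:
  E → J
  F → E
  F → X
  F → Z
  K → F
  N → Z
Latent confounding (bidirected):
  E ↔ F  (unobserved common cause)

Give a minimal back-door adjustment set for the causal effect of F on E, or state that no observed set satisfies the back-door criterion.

desc(F)\{F}={E,J,X,Z}; candidates ⊆ {K,N}.
F↔E: latent back-door arc(s) into F.
size 0: {}; under {} F still reaches {E,J,K} ∋ E.
size 1: {K}, {N}; under {K} F still reaches {E,J} ∋ E.
size 2: {K,N}; under {K,N} F still reaches {E,J} ∋ E.
F↔E cannot be blocked by any observed set — no back-door set.

F→E: no observed back-door set.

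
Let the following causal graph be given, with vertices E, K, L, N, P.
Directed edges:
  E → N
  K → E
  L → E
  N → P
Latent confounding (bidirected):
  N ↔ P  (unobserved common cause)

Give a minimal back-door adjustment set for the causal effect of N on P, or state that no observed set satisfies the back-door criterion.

desc(N)\{N}={P}; candidates ⊆ {E,K,L}.
N↔P: latent back-door arc(s) into N.
size 0: {}; under {} N still reaches {E,K,L,P} ∋ P.
size 1: {E}, {K}, {L}; under {E} N still reaches {P} ∋ P.
size 2: {E,K}, {E,L}, {K,L}; under {E,K} N still reaches {P} ∋ P.
N↔P cannot be blocked by any observed set — no back-door set.

N→P: no observed back-door set.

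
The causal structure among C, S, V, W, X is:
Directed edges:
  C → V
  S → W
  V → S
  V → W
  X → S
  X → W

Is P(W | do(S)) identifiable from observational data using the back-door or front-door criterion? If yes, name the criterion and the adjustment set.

P(W|do(S)): backdoor, adjust for {V, X}.

desc(S)\{S}={W}; candidates ⊆ {C,V,X}.
size 0: {}; under {} S still reaches {C,V,W,X} ∋ W.
size 1: {C}, {V}, {X}; under {C} S still reaches {V,W,X} ∋ W.
{V,X}: S⊥W given {V,X} in G with S→· removed — back-door holds.
P(W|do(S)) = Σ_{V,X} P(W|S,V,X)·P(V,X).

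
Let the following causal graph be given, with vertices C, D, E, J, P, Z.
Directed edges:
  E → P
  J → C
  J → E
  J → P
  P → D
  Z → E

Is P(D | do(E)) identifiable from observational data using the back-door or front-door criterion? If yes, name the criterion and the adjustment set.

P(D|do(E)): backdoor, adjust for {J}.

desc(E)\{E}={D,P}; candidates ⊆ {C,J,Z}.
size 0: {}; under {} E still reaches {C,D,J,P,Z} ∋ D.
{J}: E⊥D given {J} in G with E→· removed — back-door holds.
P(D|do(E)) = Σ_{J} P(D|E,J)·P(J).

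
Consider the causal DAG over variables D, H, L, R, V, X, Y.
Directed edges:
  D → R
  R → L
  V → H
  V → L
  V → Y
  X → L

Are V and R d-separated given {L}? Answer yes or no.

Bayes-Ball from V | {L} reaches {D,H,R,X,Y}.
R ∈ reach(V|{L}) ⇒ V ⊥̸ R | {L}.

No — V and R are d-connected given {L}.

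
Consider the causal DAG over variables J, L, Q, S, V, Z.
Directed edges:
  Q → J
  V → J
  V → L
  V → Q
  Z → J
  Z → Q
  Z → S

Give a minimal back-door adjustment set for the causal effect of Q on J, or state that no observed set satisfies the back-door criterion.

desc(Q)\{Q}={J}; candidates ⊆ {L,S,V,Z}.
size 0: {}; under {} Q still reaches {J,L,S,V,Z} ∋ J.
size 1: {L}, {S}, {V} …(+1); under {L} Q still reaches {J,S,V,Z} ∋ J.
{V,Z}: Q⊥J given {V,Z} in G with Q→· removed — back-door holds.

Q→J: minimal back-door set {V, Z}.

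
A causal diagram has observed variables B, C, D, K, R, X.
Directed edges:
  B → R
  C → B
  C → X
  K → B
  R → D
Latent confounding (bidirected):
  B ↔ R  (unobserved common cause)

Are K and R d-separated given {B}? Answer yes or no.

No — K and R are d-connected given {B}.

Bayes-Ball from K | {B} reaches {C,D,R,X}.
R ∈ reach(K|{B}) ⇒ K ⊥̸ R | {B}.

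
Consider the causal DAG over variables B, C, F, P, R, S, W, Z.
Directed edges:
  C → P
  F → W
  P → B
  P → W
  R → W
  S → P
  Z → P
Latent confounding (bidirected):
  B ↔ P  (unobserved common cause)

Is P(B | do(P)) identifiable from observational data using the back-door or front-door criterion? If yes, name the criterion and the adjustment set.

P(B|do(P)): not identifiable (no BD/FD set).

desc(P)\{P}={B,W}; candidates ⊆ {C,F,R,S,Z}.
P↔B: latent back-door arc(s) into P.
size 0: {}; under {} P still reaches {B,C,S,Z} ∋ B.
size 1: {C}, {F}, {R} …(+2); under {C} P still reaches {B,S,Z} ∋ B.
size 2: {C,F}, {C,R}, {C,S} …(+7); under {C,F} P still reaches {B,S,Z} ∋ B.
P↔B cannot be blocked by any observed set — no back-door set.
No mediator lies on a directed P→…→B path.
Neither criterion identifies P(B|do(P)) in this graph.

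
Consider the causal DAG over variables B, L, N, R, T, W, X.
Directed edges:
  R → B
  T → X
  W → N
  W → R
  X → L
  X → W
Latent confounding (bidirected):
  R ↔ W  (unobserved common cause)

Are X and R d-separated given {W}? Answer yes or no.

Bayes-Ball from X | {W} reaches {B,L,R,T}.
R ∈ reach(X|{W}) ⇒ X ⊥̸ R | {W}.

No — X and R are d-connected given {W}.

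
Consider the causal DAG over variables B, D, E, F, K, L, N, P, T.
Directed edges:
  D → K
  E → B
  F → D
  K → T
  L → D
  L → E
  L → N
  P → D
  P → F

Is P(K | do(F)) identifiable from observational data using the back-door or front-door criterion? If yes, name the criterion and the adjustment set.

desc(F)\{F}={D,K,T}; candidates ⊆ {B,E,L,N,P}.
size 0: {}; under {} F still reaches {D,K,P,T} ∋ K.
{P}: F⊥K given {P} in G with F→· removed — back-door holds.
P(K|do(F)) = Σ_{P} P(K|F,P)·P(P).

P(K|do(F)): backdoor, adjust for {P}.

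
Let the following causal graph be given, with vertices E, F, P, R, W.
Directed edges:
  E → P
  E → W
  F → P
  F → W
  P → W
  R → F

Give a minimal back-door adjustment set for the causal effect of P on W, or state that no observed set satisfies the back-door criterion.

P→W: minimal back-door set {E, F}.

desc(P)\{P}={W}; candidates ⊆ {E,F,R}.
size 0: {}; under {} P still reaches {E,F,R,W} ∋ W.
size 1: {E}, {F}, {R}; under {E} P still reaches {F,R,W} ∋ W.
{E,F}: P⊥W given {E,F} in G with P→· removed — back-door holds.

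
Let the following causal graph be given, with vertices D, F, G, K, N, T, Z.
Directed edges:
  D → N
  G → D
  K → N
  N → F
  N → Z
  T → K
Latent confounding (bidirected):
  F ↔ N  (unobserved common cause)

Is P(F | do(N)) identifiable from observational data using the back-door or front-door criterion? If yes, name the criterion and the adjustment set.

desc(N)\{N}={F,Z}; candidates ⊆ {D,G,K,T}.
N↔F: latent back-door arc(s) into N.
size 0: {}; under {} N still reaches {D,F,G,K,T} ∋ F.
size 1: {D}, {G}, {K} …(+1); under {D} N still reaches {F,K,T} ∋ F.
size 2: {D,G}, {D,K}, {D,T} …(+3); under {D,G} N still reaches {F,K,T} ∋ F.
N↔F cannot be blocked by any observed set — no back-door set.
No mediator lies on a directed N→…→F path.
Neither criterion identifies P(F|do(N)) in this graph.

P(F|do(N)): not identifiable (no BD/FD set).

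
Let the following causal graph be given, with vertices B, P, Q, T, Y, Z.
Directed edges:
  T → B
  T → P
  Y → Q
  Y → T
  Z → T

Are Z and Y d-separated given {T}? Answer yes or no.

Bayes-Ball from Z | {T} reaches {Q,Y}.
Y ∈ reach(Z|{T}) ⇒ Z ⊥̸ Y | {T}.

No — Z and Y are d-connected given {T}.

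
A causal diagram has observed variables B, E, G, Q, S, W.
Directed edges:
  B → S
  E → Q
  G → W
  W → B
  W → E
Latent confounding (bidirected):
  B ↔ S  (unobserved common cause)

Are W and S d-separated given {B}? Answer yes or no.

No — W and S are d-connected given {B}.

Bayes-Ball from W | {B} reaches {E,G,Q,S}.
S ∈ reach(W|{B}) ⇒ W ⊥̸ S | {B}.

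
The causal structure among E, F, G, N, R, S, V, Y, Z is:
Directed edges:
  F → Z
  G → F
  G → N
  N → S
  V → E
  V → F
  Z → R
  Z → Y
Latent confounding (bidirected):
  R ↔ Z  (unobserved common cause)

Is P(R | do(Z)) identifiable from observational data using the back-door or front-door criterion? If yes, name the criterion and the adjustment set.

P(R|do(Z)): not identifiable (no BD/FD set).

desc(Z)\{Z}={R,Y}; candidates ⊆ {E,F,G,N,S,V}.
Z↔R: latent back-door arc(s) into Z.
size 0: {}; under {} Z still reaches {E,F,G,N,R,S,V} ∋ R.
size 1: {E}, {F}, {G} …(+3); under {E} Z still reaches {F,G,N,R,S,V} ∋ R.
size 2: {E,F}, {E,G}, {E,N} …(+12); under {E,F} Z still reaches {R} ∋ R.
Z↔R cannot be blocked by any observed set — no back-door set.
No mediator lies on a directed Z→…→R path.
Neither criterion identifies P(R|do(Z)) in this graph.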